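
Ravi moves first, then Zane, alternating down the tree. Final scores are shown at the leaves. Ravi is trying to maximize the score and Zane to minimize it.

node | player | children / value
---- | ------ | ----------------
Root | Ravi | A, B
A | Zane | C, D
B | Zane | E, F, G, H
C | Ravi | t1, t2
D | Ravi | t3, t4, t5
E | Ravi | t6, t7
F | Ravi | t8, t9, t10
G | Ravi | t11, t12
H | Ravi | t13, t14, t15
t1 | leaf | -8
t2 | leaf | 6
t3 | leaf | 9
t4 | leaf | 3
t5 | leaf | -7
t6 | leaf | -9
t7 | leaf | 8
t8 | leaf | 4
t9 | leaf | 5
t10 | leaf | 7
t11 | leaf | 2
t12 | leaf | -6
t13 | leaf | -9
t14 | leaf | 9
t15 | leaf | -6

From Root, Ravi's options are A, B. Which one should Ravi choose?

C (Ravi): max(-8, 6) = 6
D (Ravi): max(9, 3, -7) = 9
A (Zane): min(6, 9) = 6
E (Ravi): max(-9, 8) = 8
F (Ravi): max(4, 5, 7) = 7
G (Ravi): max(2, -6) = 2
H (Ravi): max(-9, 9, -6) = 9
B (Zane): min(8, 7, 2, 9) = 2
Root (Ravi): max(6, 2) = 6
Ravi at Root wants the highest of {A=6, B=2}, so chooses A.

A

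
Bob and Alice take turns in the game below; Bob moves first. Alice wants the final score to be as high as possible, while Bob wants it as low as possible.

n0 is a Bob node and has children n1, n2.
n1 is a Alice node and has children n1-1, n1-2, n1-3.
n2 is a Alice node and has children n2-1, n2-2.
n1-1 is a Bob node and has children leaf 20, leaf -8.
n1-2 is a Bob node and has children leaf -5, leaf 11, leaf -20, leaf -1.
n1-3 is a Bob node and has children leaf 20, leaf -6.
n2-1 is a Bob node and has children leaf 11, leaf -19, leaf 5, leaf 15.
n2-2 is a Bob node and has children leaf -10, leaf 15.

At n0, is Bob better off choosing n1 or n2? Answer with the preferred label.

n1-1 (Bob): min(20, -8) = -8
n1-2 (Bob): min(-5, 11, -20, -1) = -20
n1-3 (Bob): min(20, -6) = -6
n1 (Alice): max(-8, -20, -6) = -6
n2-1 (Bob): min(11, -19, 5, 15) = -19
n2-2 (Bob): min(-10, 15) = -10
n2 (Alice): max(-19, -10) = -10
Bob prefers the lower value; n1=-6, n2=-10. n2 is better since -10 < -6.

n2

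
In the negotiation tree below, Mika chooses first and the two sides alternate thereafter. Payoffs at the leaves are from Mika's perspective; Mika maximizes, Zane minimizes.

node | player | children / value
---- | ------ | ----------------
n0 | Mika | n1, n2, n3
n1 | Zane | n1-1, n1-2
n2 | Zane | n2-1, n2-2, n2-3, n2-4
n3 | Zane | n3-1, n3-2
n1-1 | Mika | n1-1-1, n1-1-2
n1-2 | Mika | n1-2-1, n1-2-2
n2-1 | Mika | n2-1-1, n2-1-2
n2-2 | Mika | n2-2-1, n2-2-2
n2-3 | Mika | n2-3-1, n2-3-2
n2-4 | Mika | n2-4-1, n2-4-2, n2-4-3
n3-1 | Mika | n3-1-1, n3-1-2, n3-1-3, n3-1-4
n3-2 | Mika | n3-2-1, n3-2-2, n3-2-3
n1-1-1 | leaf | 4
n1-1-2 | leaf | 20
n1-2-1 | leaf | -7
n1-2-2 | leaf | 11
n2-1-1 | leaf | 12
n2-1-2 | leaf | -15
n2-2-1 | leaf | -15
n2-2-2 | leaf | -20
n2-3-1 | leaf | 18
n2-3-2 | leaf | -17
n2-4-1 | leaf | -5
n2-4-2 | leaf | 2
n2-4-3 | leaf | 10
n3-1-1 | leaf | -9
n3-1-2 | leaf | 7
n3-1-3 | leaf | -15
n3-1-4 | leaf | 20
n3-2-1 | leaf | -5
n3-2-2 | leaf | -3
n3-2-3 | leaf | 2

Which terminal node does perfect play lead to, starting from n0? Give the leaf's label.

n1-2-2

n1-1 (Mika): max(4, 20) = 20
n1-2 (Mika): max(-7, 11) = 11
n1 (Zane): min(20, 11) = 11
n2-1 (Mika): max(12, -15) = 12
n2-2 (Mika): max(-15, -20) = -15
n2-3 (Mika): max(18, -17) = 18
n2-4 (Mika): max(-5, 2, 10) = 10
n2 (Zane): min(12, -15, 18, 10) = -15
n3-1 (Mika): max(-9, 7, -15, 20) = 20
n3-2 (Mika): max(-5, -3, 2) = 2
n3 (Zane): min(20, 2) = 2
n0 (Mika): max(11, -15, 2) = 11
At n0, Mika picks n1 (highest: 11).
At n1, Zane picks n1-2 (lowest: 11).
At n1-2, Mika picks n1-2-2 (highest: 11).
Terminal value 11.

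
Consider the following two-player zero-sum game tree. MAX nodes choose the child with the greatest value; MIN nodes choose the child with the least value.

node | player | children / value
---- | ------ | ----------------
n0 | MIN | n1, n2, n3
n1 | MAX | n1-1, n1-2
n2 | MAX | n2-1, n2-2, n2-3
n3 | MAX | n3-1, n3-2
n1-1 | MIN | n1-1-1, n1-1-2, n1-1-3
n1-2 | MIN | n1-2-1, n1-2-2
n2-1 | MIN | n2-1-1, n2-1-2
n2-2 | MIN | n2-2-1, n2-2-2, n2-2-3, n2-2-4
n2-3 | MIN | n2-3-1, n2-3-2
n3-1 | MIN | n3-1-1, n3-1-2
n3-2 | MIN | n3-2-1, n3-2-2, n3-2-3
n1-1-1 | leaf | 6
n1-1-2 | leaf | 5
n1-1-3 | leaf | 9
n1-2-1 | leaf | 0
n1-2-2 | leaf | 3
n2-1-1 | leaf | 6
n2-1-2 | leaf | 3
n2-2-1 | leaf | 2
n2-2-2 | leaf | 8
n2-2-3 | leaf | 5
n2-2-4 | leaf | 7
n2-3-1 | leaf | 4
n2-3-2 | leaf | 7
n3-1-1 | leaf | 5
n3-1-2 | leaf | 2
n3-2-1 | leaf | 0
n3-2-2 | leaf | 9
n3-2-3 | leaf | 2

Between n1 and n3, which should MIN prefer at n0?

n3

n1-1 (MIN): min(6, 5, 9) = 5
n1-2 (MIN): min(0, 3) = 0
n1 (MAX): max(5, 0) = 5
n3-1 (MIN): min(5, 2) = 2
n3-2 (MIN): min(0, 9, 2) = 0
n3 (MAX): max(2, 0) = 2
MIN prefers the lower value; n1=5, n3=2. n3 is better since 2 < 5.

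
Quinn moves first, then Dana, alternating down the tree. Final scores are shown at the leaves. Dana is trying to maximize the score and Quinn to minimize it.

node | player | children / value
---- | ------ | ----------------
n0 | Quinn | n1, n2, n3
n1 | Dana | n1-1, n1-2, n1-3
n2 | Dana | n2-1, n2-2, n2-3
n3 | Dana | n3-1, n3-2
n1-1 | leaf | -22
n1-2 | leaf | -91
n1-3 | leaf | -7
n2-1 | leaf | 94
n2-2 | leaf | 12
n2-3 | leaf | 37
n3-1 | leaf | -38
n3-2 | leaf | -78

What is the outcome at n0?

-38

n1 (Dana): max(-22, -91, -7) = -7
n2 (Dana): max(94, 12, 37) = 94
n3 (Dana): max(-38, -78) = -38
n0 (Quinn): min(-7, 94, -38) = -38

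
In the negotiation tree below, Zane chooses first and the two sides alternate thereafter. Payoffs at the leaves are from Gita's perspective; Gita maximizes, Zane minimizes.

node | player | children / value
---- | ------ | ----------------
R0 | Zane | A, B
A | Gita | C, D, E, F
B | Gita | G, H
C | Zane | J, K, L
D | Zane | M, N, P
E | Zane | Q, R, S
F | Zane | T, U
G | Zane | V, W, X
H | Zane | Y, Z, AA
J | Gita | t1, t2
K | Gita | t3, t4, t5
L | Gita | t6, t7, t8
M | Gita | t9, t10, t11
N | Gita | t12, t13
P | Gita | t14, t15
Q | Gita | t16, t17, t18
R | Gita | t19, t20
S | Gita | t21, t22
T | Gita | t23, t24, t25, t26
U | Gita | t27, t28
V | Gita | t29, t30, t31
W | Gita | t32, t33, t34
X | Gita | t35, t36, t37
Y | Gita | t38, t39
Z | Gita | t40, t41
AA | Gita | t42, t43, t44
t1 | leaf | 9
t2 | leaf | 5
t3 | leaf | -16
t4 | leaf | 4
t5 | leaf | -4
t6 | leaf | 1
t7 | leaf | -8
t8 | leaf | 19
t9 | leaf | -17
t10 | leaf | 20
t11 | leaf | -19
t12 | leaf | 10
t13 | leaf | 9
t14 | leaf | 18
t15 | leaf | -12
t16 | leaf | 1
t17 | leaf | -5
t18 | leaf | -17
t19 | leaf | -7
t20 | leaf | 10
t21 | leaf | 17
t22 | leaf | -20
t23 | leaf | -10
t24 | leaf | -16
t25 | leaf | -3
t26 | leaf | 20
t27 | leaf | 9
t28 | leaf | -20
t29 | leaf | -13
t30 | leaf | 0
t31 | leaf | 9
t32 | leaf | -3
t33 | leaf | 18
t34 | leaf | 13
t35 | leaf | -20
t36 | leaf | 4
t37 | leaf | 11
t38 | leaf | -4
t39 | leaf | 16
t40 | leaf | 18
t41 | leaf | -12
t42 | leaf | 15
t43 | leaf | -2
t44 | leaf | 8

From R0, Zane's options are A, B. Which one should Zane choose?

J (Gita): max(9, 5) = 9
K (Gita): max(-16, 4, -4) = 4
L (Gita): max(1, -8, 19) = 19
C (Zane): min(9, 4, 19) = 4
M (Gita): max(-17, 20, -19) = 20
N (Gita): max(10, 9) = 10
P (Gita): max(18, -12) = 18
D (Zane): min(20, 10, 18) = 10
Q (Gita): max(1, -5, -17) = 1
R (Gita): max(-7, 10) = 10
S (Gita): max(17, -20) = 17
E (Zane): min(1, 10, 17) = 1
T (Gita): max(-10, -16, -3, 20) = 20
U (Gita): max(9, -20) = 9
F (Zane): min(20, 9) = 9
A (Gita): max(4, 10, 1, 9) = 10
V (Gita): max(-13, 0, 9) = 9
W (Gita): max(-3, 18, 13) = 18
X (Gita): max(-20, 4, 11) = 11
G (Zane): min(9, 18, 11) = 9
Y (Gita): max(-4, 16) = 16
Z (Gita): max(18, -12) = 18
AA (Gita): max(15, -2, 8) = 15
H (Zane): min(16, 18, 15) = 15
B (Gita): max(9, 15) = 15
R0 (Zane): min(10, 15) = 10
Zane at R0 wants the lowest of {A=10, B=15}, so chooses A.

A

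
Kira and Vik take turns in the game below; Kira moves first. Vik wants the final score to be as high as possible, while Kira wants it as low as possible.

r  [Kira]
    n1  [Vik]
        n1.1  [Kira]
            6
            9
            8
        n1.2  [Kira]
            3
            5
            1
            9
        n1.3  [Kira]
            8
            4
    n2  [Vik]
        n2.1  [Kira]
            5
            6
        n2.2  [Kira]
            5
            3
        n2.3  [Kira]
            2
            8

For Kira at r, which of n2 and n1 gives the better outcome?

n2.1 (Kira): min(5, 6) = 5
n2.2 (Kira): min(5, 3) = 3
n2.3 (Kira): min(2, 8) = 2
n2 (Vik): max(5, 3, 2) = 5
n1.1 (Kira): min(6, 9, 8) = 6
n1.2 (Kira): min(3, 5, 1, 9) = 1
n1.3 (Kira): min(8, 4) = 4
n1 (Vik): max(6, 1, 4) = 6
Kira prefers the lower value; n2=5, n1=6. n2 is better since 5 < 6.

n2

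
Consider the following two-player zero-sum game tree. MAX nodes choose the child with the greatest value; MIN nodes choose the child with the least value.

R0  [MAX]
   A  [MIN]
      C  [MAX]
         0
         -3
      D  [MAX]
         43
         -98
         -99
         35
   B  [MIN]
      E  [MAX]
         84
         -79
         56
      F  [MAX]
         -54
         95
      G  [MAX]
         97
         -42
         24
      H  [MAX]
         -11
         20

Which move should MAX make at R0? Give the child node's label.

C (MAX): max(0, -3) = 0
D (MAX): max(43, -98, -99, 35) = 43
A (MIN): min(0, 43) = 0
E (MAX): max(84, -79, 56) = 84
F (MAX): max(-54, 95) = 95
G (MAX): max(97, -42, 24) = 97
H (MAX): max(-11, 20) = 20
B (MIN): min(84, 95, 97, 20) = 20
R0 (MAX): max(0, 20) = 20
MAX at R0 wants the highest of {A=0, B=20}, so chooses B.

B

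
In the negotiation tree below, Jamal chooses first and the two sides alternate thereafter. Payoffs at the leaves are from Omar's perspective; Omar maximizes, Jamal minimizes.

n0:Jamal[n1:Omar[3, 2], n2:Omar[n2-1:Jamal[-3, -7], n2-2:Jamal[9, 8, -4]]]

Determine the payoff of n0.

n1 (Omar): max(3, 2) = 3
n2-1 (Jamal): min(-3, -7) = -7
n2-2 (Jamal): min(9, 8, -4) = -4
n2 (Omar): max(-7, -4) = -4
n0 (Jamal): min(3, -4) = -4

-4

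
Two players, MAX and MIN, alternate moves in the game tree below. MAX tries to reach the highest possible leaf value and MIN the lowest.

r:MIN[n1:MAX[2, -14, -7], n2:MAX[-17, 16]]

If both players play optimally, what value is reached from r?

2

n1 (MAX): max(2, -14, -7) = 2
n2 (MAX): max(-17, 16) = 16
r (MIN): min(2, 16) = 2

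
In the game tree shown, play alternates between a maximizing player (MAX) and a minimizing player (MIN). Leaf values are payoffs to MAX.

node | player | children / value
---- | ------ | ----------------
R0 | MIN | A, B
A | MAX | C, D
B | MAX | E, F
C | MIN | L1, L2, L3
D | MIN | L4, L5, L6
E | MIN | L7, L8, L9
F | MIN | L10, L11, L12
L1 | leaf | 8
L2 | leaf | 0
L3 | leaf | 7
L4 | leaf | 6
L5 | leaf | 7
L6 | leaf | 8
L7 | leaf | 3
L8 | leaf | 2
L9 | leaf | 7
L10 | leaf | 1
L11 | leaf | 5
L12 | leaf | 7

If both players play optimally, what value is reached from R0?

C (MIN): min(8, 0, 7) = 0
D (MIN): min(6, 7, 8) = 6
A (MAX): max(0, 6) = 6
E (MIN): min(3, 2, 7) = 2
F (MIN): min(1, 5, 7) = 1
B (MAX): max(2, 1) = 2
R0 (MIN): min(6, 2) = 2

2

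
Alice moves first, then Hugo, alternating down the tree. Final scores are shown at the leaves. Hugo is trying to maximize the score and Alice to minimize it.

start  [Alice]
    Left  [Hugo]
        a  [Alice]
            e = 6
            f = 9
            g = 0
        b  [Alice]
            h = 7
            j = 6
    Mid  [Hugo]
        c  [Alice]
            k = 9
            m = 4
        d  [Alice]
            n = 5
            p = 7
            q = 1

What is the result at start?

4

a (Alice): min(6, 9, 0) = 0
b (Alice): min(7, 6) = 6
Left (Hugo): max(0, 6) = 6
c (Alice): min(9, 4) = 4
d (Alice): min(5, 7, 1) = 1
Mid (Hugo): max(4, 1) = 4
start (Alice): min(6, 4) = 4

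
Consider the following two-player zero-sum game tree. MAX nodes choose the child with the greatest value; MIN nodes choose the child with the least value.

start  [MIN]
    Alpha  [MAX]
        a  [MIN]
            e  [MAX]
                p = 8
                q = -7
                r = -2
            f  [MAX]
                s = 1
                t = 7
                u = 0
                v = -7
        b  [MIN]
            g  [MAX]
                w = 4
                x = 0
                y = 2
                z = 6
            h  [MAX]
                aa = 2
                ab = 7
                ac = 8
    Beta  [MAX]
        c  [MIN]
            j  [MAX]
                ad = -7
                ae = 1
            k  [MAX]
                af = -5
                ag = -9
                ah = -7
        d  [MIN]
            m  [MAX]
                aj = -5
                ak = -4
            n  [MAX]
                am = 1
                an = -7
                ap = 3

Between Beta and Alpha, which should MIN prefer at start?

j (MAX): max(-7, 1) = 1
k (MAX): max(-5, -9, -7) = -5
c (MIN): min(1, -5) = -5
m (MAX): max(-5, -4) = -4
n (MAX): max(1, -7, 3) = 3
d (MIN): min(-4, 3) = -4
Beta (MAX): max(-5, -4) = -4
e (MAX): max(8, -7, -2) = 8
f (MAX): max(1, 7, 0, -7) = 7
a (MIN): min(8, 7) = 7
g (MAX): max(4, 0, 2, 6) = 6
h (MAX): max(2, 7, 8) = 8
b (MIN): min(6, 8) = 6
Alpha (MAX): max(7, 6) = 7
MIN prefers the lower value; Beta=-4, Alpha=7. Beta is better since -4 < 7.

Beta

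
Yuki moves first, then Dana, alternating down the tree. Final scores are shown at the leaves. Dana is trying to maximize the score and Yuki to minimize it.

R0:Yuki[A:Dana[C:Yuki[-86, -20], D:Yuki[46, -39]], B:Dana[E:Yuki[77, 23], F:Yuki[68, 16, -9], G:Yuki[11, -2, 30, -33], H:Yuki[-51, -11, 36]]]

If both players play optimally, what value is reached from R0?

-39

C (Yuki): min(-86, -20) = -86
D (Yuki): min(46, -39) = -39
A (Dana): max(-86, -39) = -39
E (Yuki): min(77, 23) = 23
F (Yuki): min(68, 16, -9) = -9
G (Yuki): min(11, -2, 30, -33) = -33
H (Yuki): min(-51, -11, 36) = -51
B (Dana): max(23, -9, -33, -51) = 23
R0 (Yuki): min(-39, 23) = -39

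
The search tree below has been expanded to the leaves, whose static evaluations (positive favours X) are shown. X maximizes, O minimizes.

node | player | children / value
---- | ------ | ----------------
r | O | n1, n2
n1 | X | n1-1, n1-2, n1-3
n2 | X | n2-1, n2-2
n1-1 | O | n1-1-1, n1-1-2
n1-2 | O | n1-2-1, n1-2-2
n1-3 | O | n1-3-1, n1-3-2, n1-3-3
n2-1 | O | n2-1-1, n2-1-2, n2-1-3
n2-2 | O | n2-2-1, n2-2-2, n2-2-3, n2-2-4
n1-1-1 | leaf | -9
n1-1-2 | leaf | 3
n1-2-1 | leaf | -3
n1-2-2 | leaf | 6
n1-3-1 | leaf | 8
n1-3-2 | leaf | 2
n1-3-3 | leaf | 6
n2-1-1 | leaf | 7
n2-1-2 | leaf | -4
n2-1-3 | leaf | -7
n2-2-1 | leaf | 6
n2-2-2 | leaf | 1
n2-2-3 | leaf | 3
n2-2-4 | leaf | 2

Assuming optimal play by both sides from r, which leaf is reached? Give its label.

n1-1 (O): min(-9, 3) = -9
n1-2 (O): min(-3, 6) = -3
n1-3 (O): min(8, 2, 6) = 2
n1 (X): max(-9, -3, 2) = 2
n2-1 (O): min(7, -4, -7) = -7
n2-2 (O): min(6, 1, 3, 2) = 1
n2 (X): max(-7, 1) = 1
r (O): min(2, 1) = 1
At r, O picks n2 (lowest: 1).
At n2, X picks n2-2 (highest: 1).
At n2-2, O picks n2-2-2 (lowest: 1).
Terminal value 1.

n2-2-2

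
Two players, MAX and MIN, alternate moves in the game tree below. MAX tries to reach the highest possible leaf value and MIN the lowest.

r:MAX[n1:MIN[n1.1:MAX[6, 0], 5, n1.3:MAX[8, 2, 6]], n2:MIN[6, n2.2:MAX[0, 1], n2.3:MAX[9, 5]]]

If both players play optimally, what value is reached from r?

n1.1 (MAX): max(6, 0) = 6
n1.3 (MAX): max(8, 2, 6) = 8
n1 (MIN): min(6, 5, 8) = 5
n2.2 (MAX): max(0, 1) = 1
n2.3 (MAX): max(9, 5) = 9
n2 (MIN): min(6, 1, 9) = 1
r (MAX): max(5, 1) = 5

5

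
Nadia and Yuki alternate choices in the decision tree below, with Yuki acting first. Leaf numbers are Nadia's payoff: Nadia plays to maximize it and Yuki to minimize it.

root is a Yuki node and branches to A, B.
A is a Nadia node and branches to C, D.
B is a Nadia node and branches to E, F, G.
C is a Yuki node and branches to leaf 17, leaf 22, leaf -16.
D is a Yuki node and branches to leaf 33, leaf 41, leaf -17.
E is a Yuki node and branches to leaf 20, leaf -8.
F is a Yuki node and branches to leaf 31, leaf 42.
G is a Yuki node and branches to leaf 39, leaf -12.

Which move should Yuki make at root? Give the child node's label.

A

C (Yuki): min(17, 22, -16) = -16
D (Yuki): min(33, 41, -17) = -17
A (Nadia): max(-16, -17) = -16
E (Yuki): min(20, -8) = -8
F (Yuki): min(31, 42) = 31
G (Yuki): min(39, -12) = -12
B (Nadia): max(-8, 31, -12) = 31
root (Yuki): min(-16, 31) = -16
Yuki at root wants the lowest of {A=-16, B=31}, so chooses A.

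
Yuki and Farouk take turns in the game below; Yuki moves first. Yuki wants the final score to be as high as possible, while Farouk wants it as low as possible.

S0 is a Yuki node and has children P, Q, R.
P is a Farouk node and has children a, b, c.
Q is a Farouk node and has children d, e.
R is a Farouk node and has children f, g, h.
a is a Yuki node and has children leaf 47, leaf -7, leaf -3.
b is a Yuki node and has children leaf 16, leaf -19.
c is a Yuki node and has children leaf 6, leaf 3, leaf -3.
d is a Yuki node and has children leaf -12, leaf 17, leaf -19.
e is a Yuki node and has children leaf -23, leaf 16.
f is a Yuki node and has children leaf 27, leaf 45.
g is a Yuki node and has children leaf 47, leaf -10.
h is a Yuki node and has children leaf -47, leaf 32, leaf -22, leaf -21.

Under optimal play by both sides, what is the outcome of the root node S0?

32

a (Yuki): max(47, -7, -3) = 47
b (Yuki): max(16, -19) = 16
c (Yuki): max(6, 3, -3) = 6
P (Farouk): min(47, 16, 6) = 6
d (Yuki): max(-12, 17, -19) = 17
e (Yuki): max(-23, 16) = 16
Q (Farouk): min(17, 16) = 16
f (Yuki): max(27, 45) = 45
g (Yuki): max(47, -10) = 47
h (Yuki): max(-47, 32, -22, -21) = 32
R (Farouk): min(45, 47, 32) = 32
S0 (Yuki): max(6, 16, 32) = 32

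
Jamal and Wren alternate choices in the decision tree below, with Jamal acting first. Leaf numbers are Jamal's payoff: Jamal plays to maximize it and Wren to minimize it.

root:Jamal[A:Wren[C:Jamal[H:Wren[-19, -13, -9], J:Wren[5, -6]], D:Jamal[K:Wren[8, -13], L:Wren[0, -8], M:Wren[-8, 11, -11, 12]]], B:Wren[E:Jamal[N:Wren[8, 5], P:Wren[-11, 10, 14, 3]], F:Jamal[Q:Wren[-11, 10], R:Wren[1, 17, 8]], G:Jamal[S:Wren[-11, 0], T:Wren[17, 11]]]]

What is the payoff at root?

H (Wren): min(-19, -13, -9) = -19
J (Wren): min(5, -6) = -6
C (Jamal): max(-19, -6) = -6
K (Wren): min(8, -13) = -13
L (Wren): min(0, -8) = -8
M (Wren): min(-8, 11, -11, 12) = -11
D (Jamal): max(-13, -8, -11) = -8
A (Wren): min(-6, -8) = -8
N (Wren): min(8, 5) = 5
P (Wren): min(-11, 10, 14, 3) = -11
E (Jamal): max(5, -11) = 5
Q (Wren): min(-11, 10) = -11
R (Wren): min(1, 17, 8) = 1
F (Jamal): max(-11, 1) = 1
S (Wren): min(-11, 0) = -11
T (Wren): min(17, 11) = 11
G (Jamal): max(-11, 11) = 11
B (Wren): min(5, 1, 11) = 1
root (Jamal): max(-8, 1) = 1

1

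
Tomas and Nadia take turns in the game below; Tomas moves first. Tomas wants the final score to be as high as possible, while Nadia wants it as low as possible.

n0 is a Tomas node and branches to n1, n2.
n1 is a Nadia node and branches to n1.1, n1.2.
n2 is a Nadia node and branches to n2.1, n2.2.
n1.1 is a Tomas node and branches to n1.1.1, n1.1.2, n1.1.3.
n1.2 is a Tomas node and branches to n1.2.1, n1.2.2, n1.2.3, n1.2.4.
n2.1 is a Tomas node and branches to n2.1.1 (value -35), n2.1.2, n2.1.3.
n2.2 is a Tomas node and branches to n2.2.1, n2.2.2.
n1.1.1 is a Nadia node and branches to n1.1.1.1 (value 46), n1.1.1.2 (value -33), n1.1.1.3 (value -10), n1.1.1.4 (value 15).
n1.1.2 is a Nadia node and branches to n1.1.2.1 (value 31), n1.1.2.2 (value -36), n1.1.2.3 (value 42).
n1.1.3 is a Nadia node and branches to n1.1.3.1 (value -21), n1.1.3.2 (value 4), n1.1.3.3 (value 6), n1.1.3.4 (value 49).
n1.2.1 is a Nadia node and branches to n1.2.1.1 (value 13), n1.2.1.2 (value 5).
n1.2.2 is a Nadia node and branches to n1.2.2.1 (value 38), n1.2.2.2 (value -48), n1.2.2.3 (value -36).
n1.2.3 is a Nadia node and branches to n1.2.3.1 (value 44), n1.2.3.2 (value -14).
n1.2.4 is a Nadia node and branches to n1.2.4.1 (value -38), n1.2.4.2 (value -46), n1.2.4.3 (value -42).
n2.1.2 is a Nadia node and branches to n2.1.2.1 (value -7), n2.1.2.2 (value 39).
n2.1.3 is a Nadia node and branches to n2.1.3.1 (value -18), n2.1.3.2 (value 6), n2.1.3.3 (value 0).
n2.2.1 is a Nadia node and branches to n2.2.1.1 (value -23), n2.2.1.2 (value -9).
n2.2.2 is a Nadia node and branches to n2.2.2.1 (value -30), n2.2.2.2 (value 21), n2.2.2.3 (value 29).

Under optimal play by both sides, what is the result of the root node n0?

-21

n1.1.1 (Nadia): min(46, -33, -10, 15) = -33
n1.1.2 (Nadia): min(31, -36, 42) = -36
n1.1.3 (Nadia): min(-21, 4, 6, 49) = -21
n1.1 (Tomas): max(-33, -36, -21) = -21
n1.2.1 (Nadia): min(13, 5) = 5
n1.2.2 (Nadia): min(38, -48, -36) = -48
n1.2.3 (Nadia): min(44, -14) = -14
n1.2.4 (Nadia): min(-38, -46, -42) = -46
n1.2 (Tomas): max(5, -48, -14, -46) = 5
n1 (Nadia): min(-21, 5) = -21
n2.1.2 (Nadia): min(-7, 39) = -7
n2.1.3 (Nadia): min(-18, 6, 0) = -18
n2.1 (Tomas): max(-35, -7, -18) = -7
n2.2.1 (Nadia): min(-23, -9) = -23
n2.2.2 (Nadia): min(-30, 21, 29) = -30
n2.2 (Tomas): max(-23, -30) = -23
n2 (Nadia): min(-7, -23) = -23
n0 (Tomas): max(-21, -23) = -21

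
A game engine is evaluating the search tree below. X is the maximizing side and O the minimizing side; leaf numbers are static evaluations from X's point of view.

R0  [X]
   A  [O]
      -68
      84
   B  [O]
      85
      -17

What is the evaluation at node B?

-17

B (O): min(85, -17) = -17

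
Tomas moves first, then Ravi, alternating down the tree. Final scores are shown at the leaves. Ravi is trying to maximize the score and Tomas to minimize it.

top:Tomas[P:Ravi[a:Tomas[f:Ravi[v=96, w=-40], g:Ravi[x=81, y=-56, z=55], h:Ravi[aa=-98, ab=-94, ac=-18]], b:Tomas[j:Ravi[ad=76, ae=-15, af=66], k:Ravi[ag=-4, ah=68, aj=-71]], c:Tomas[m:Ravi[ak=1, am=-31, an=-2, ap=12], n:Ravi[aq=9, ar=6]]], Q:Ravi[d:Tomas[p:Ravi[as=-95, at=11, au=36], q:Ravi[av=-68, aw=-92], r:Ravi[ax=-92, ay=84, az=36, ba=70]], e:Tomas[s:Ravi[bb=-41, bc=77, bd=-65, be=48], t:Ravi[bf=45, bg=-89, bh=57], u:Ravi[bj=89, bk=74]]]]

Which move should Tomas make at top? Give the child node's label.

Q

f (Ravi): max(96, -40) = 96
g (Ravi): max(81, -56, 55) = 81
h (Ravi): max(-98, -94, -18) = -18
a (Tomas): min(96, 81, -18) = -18
j (Ravi): max(76, -15, 66) = 76
k (Ravi): max(-4, 68, -71) = 68
b (Tomas): min(76, 68) = 68
m (Ravi): max(1, -31, -2, 12) = 12
n (Ravi): max(9, 6) = 9
c (Tomas): min(12, 9) = 9
P (Ravi): max(-18, 68, 9) = 68
p (Ravi): max(-95, 11, 36) = 36
q (Ravi): max(-68, -92) = -68
r (Ravi): max(-92, 84, 36, 70) = 84
d (Tomas): min(36, -68, 84) = -68
s (Ravi): max(-41, 77, -65, 48) = 77
t (Ravi): max(45, -89, 57) = 57
u (Ravi): max(89, 74) = 89
e (Tomas): min(77, 57, 89) = 57
Q (Ravi): max(-68, 57) = 57
top (Tomas): min(68, 57) = 57
Tomas at top wants the lowest of {P=68, Q=57}, so chooses Q.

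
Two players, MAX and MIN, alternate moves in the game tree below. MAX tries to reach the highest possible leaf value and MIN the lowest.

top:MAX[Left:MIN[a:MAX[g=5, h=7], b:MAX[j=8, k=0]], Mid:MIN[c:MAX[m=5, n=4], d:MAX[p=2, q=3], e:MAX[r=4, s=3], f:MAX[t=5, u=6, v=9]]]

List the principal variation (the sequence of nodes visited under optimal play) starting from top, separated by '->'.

top -> Left -> a -> h

a (MAX): max(5, 7) = 7
b (MAX): max(8, 0) = 8
Left (MIN): min(7, 8) = 7
c (MAX): max(5, 4) = 5
d (MAX): max(2, 3) = 3
e (MAX): max(4, 3) = 4
f (MAX): max(5, 6, 9) = 9
Mid (MIN): min(5, 3, 4, 9) = 3
top (MAX): max(7, 3) = 7
At top, MAX picks Left (highest: 7).
At Left, MIN picks a (lowest: 7).
At a, MAX picks h (highest: 7).
Terminal value 7.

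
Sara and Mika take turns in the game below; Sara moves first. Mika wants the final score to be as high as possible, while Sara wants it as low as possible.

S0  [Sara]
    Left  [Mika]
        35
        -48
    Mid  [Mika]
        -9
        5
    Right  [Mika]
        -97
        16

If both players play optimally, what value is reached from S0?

5

Left (Mika): max(35, -48) = 35
Mid (Mika): max(-9, 5) = 5
Right (Mika): max(-97, 16) = 16
S0 (Sara): min(35, 5, 16) = 5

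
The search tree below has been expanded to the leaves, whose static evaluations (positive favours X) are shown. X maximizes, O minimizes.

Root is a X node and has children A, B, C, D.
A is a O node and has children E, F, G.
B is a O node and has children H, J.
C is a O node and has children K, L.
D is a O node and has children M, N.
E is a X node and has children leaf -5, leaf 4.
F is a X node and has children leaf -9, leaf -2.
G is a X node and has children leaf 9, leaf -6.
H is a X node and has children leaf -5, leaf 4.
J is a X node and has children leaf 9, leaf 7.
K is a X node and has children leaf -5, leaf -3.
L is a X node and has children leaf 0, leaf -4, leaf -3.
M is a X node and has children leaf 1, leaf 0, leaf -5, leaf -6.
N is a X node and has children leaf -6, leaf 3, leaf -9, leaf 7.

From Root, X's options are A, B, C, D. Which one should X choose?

B

E (X): max(-5, 4) = 4
F (X): max(-9, -2) = -2
G (X): max(9, -6) = 9
A (O): min(4, -2, 9) = -2
H (X): max(-5, 4) = 4
J (X): max(9, 7) = 9
B (O): min(4, 9) = 4
K (X): max(-5, -3) = -3
L (X): max(0, -4, -3) = 0
C (O): min(-3, 0) = -3
M (X): max(1, 0, -5, -6) = 1
N (X): max(-6, 3, -9, 7) = 7
D (O): min(1, 7) = 1
Root (X): max(-2, 4, -3, 1) = 4
X at Root wants the highest of {A=-2, B=4, C=-3, D=1}, so chooses B.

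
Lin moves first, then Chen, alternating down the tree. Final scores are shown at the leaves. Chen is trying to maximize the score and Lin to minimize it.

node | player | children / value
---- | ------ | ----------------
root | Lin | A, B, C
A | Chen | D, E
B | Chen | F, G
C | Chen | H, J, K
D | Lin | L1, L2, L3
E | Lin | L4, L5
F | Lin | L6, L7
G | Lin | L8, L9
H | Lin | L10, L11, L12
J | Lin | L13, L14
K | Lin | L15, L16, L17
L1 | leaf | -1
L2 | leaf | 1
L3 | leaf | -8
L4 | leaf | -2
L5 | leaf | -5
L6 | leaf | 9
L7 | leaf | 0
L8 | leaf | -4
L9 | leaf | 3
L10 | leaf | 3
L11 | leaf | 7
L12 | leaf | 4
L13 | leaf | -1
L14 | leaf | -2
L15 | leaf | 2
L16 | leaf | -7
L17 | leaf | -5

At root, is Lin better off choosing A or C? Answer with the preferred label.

A

D (Lin): min(-1, 1, -8) = -8
E (Lin): min(-2, -5) = -5
A (Chen): max(-8, -5) = -5
H (Lin): min(3, 7, 4) = 3
J (Lin): min(-1, -2) = -2
K (Lin): min(2, -7, -5) = -7
C (Chen): max(3, -2, -7) = 3
Lin prefers the lower value; A=-5, C=3. A is better since -5 < 3.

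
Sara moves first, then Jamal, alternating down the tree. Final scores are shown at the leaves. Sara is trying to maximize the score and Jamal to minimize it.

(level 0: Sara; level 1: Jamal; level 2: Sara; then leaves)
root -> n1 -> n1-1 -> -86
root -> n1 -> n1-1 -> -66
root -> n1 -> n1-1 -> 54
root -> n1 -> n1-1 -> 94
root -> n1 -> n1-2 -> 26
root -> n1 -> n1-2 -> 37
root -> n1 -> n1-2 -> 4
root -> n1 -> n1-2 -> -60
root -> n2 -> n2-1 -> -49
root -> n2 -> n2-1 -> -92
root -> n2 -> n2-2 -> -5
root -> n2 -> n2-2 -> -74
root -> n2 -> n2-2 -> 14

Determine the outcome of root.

n1-1 (Sara): max(-86, -66, 54, 94) = 94
n1-2 (Sara): max(26, 37, 4, -60) = 37
n1 (Jamal): min(94, 37) = 37
n2-1 (Sara): max(-49, -92) = -49
n2-2 (Sara): max(-5, -74, 14) = 14
n2 (Jamal): min(-49, 14) = -49
root (Sara): max(37, -49) = 37

37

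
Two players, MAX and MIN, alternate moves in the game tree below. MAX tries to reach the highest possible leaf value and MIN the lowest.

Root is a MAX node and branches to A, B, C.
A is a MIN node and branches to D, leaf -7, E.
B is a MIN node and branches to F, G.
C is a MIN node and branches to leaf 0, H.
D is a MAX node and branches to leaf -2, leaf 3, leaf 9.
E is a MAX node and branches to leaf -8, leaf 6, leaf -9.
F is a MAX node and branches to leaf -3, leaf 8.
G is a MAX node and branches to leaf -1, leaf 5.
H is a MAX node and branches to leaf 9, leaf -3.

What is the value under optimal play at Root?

D (MAX): max(-2, 3, 9) = 9
E (MAX): max(-8, 6, -9) = 6
A (MIN): min(9, -7, 6) = -7
F (MAX): max(-3, 8) = 8
G (MAX): max(-1, 5) = 5
B (MIN): min(8, 5) = 5
H (MAX): max(9, -3) = 9
C (MIN): min(0, 9) = 0
Root (MAX): max(-7, 5, 0) = 5

5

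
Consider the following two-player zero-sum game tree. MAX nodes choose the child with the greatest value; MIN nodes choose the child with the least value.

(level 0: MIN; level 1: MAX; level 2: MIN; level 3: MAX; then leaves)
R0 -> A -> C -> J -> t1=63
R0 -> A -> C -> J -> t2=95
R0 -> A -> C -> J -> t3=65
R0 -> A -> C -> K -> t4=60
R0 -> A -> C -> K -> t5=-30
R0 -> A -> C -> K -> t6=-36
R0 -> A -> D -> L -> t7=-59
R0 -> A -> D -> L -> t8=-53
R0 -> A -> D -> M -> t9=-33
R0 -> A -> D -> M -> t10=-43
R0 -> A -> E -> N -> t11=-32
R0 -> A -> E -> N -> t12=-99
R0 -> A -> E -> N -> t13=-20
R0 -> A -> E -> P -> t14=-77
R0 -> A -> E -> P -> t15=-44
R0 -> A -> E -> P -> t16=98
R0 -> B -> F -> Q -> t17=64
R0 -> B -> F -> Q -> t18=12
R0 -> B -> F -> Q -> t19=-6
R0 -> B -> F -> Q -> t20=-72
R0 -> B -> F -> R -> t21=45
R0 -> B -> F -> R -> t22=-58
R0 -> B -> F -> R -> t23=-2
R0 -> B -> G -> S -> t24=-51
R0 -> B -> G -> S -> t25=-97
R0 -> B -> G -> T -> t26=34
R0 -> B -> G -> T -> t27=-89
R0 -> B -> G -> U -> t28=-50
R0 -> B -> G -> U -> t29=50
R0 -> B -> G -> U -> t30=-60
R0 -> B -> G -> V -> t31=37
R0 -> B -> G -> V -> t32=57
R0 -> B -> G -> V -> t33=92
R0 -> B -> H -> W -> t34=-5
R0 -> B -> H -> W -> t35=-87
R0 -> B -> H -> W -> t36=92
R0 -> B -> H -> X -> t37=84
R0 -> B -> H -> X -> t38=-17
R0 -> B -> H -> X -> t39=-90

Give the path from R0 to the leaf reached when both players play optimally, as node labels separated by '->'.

J (MAX): max(63, 95, 65) = 95
K (MAX): max(60, -30, -36) = 60
C (MIN): min(95, 60) = 60
L (MAX): max(-59, -53) = -53
M (MAX): max(-33, -43) = -33
D (MIN): min(-53, -33) = -53
N (MAX): max(-32, -99, -20) = -20
P (MAX): max(-77, -44, 98) = 98
E (MIN): min(-20, 98) = -20
A (MAX): max(60, -53, -20) = 60
Q (MAX): max(64, 12, -6, -72) = 64
R (MAX): max(45, -58, -2) = 45
F (MIN): min(64, 45) = 45
S (MAX): max(-51, -97) = -51
T (MAX): max(34, -89) = 34
U (MAX): max(-50, 50, -60) = 50
V (MAX): max(37, 57, 92) = 92
G (MIN): min(-51, 34, 50, 92) = -51
W (MAX): max(-5, -87, 92) = 92
X (MAX): max(84, -17, -90) = 84
H (MIN): min(92, 84) = 84
B (MAX): max(45, -51, 84) = 84
R0 (MIN): min(60, 84) = 60
At R0, MIN picks A (lowest: 60).
At A, MAX picks C (highest: 60).
At C, MIN picks K (lowest: 60).
At K, MAX picks t4 (highest: 60).
Terminal value 60.

R0 -> A -> C -> K -> t4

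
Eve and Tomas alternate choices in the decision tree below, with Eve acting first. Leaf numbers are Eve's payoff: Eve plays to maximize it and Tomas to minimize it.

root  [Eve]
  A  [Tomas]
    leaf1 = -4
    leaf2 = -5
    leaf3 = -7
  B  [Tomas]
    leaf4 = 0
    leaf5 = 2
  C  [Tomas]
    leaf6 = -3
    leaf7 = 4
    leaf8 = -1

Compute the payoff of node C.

C (Tomas): min(-3, 4, -1) = -3

-3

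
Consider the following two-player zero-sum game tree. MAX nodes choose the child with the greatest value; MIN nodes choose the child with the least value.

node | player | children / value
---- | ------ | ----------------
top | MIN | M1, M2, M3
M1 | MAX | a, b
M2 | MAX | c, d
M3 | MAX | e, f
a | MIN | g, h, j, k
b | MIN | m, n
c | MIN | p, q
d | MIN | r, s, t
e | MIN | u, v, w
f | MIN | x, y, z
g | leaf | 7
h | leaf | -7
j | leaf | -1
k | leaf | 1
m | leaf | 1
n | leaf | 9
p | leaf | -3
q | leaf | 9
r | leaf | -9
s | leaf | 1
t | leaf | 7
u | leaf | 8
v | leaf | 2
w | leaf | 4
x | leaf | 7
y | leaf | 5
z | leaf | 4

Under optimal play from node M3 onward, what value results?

4

e (MIN): min(8, 2, 4) = 2
f (MIN): min(7, 5, 4) = 4
M3 (MAX): max(2, 4) = 4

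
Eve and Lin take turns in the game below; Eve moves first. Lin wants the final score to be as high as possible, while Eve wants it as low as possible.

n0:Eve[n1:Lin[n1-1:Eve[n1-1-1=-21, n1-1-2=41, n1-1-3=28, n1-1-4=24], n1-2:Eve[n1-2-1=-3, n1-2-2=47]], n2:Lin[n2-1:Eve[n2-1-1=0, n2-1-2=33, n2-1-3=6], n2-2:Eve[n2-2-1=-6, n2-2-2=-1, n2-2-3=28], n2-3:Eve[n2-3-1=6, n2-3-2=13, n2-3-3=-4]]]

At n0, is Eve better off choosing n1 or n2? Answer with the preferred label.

n1

n1-1 (Eve): min(-21, 41, 28, 24) = -21
n1-2 (Eve): min(-3, 47) = -3
n1 (Lin): max(-21, -3) = -3
n2-1 (Eve): min(0, 33, 6) = 0
n2-2 (Eve): min(-6, -1, 28) = -6
n2-3 (Eve): min(6, 13, -4) = -4
n2 (Lin): max(0, -6, -4) = 0
Eve prefers the lower value; n1=-3, n2=0. n1 is better since -3 < 0.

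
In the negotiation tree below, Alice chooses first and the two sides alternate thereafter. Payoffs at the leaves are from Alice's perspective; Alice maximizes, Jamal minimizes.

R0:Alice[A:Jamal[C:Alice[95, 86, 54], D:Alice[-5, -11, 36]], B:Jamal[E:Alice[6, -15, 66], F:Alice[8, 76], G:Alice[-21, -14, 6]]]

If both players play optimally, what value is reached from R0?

36

C (Alice): max(95, 86, 54) = 95
D (Alice): max(-5, -11, 36) = 36
A (Jamal): min(95, 36) = 36
E (Alice): max(6, -15, 66) = 66
F (Alice): max(8, 76) = 76
G (Alice): max(-21, -14, 6) = 6
B (Jamal): min(66, 76, 6) = 6
R0 (Alice): max(36, 6) = 36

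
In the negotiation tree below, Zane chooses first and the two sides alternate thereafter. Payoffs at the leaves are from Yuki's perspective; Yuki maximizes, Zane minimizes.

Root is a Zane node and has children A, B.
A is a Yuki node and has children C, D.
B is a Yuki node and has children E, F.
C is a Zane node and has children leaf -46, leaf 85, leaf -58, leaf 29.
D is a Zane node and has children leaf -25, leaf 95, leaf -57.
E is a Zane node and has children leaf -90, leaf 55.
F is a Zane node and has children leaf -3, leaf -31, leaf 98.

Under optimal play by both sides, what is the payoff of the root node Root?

-57

C (Zane): min(-46, 85, -58, 29) = -58
D (Zane): min(-25, 95, -57) = -57
A (Yuki): max(-58, -57) = -57
E (Zane): min(-90, 55) = -90
F (Zane): min(-3, -31, 98) = -31
B (Yuki): max(-90, -31) = -31
Root (Zane): min(-57, -31) = -57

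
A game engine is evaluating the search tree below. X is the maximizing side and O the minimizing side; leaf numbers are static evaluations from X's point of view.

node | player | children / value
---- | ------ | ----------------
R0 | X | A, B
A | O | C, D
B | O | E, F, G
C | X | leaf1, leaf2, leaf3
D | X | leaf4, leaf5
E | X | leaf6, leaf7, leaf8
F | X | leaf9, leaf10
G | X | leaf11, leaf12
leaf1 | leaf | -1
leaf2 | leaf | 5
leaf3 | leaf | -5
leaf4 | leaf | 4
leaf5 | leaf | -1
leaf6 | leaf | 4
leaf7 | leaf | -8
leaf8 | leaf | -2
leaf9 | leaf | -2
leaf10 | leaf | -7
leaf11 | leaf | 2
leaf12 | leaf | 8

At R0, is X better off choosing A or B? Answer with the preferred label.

A

C (X): max(-1, 5, -5) = 5
D (X): max(4, -1) = 4
A (O): min(5, 4) = 4
E (X): max(4, -8, -2) = 4
F (X): max(-2, -7) = -2
G (X): max(2, 8) = 8
B (O): min(4, -2, 8) = -2
X prefers the higher value; A=4, B=-2. A is better since 4 > -2.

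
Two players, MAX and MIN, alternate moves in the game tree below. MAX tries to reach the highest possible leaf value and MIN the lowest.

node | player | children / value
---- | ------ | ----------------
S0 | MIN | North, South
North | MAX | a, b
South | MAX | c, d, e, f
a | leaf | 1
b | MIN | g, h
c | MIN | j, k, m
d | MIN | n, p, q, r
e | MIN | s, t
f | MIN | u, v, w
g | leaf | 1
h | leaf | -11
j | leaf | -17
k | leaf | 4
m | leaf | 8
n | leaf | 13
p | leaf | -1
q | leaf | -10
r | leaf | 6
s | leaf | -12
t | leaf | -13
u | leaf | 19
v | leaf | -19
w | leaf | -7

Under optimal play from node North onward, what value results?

1

b (MIN): min(1, -11) = -11
North (MAX): max(1, -11) = 1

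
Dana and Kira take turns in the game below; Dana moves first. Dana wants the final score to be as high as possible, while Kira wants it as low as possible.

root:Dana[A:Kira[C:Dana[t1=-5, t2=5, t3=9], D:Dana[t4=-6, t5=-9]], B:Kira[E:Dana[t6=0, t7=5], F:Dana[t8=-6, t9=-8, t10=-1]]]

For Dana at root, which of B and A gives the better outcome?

B

E (Dana): max(0, 5) = 5
F (Dana): max(-6, -8, -1) = -1
B (Kira): min(5, -1) = -1
C (Dana): max(-5, 5, 9) = 9
D (Dana): max(-6, -9) = -6
A (Kira): min(9, -6) = -6
Dana prefers the higher value; B=-1, A=-6. B is better since -1 > -6.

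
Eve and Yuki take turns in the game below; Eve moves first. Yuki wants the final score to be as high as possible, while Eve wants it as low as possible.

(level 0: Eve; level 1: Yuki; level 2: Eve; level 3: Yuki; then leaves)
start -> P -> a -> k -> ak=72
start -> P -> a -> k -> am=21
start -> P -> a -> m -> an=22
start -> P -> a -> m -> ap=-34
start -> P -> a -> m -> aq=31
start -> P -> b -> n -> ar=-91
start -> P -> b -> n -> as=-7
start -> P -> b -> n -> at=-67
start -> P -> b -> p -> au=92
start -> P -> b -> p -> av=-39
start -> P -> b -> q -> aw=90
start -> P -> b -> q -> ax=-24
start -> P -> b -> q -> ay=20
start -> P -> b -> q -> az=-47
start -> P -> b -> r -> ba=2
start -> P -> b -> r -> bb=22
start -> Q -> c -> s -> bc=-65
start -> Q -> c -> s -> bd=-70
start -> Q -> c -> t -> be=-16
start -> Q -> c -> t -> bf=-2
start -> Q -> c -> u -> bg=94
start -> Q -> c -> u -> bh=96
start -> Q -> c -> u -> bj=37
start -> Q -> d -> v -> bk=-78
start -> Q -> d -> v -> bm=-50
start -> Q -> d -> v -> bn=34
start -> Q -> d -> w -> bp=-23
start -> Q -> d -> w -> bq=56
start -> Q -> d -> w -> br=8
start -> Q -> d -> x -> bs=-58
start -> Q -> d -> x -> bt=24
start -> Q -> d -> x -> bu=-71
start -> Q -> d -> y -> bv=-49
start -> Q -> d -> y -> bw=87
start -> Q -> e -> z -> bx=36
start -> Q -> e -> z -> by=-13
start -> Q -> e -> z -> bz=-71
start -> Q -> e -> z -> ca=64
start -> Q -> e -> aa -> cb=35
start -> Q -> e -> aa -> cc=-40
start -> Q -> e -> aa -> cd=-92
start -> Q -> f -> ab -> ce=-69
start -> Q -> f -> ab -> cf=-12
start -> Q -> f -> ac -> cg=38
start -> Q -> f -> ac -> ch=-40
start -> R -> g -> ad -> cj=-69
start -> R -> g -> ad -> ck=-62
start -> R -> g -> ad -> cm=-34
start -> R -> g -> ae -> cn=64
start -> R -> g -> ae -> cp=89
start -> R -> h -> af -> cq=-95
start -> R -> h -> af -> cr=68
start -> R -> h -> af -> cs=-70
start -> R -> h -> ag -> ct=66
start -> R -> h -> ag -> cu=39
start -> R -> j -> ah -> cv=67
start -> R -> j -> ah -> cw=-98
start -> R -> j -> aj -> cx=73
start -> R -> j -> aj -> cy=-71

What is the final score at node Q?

35

s (Yuki): max(-65, -70) = -65
t (Yuki): max(-16, -2) = -2
u (Yuki): max(94, 96, 37) = 96
c (Eve): min(-65, -2, 96) = -65
v (Yuki): max(-78, -50, 34) = 34
w (Yuki): max(-23, 56, 8) = 56
x (Yuki): max(-58, 24, -71) = 24
y (Yuki): max(-49, 87) = 87
d (Eve): min(34, 56, 24, 87) = 24
z (Yuki): max(36, -13, -71, 64) = 64
aa (Yuki): max(35, -40, -92) = 35
e (Eve): min(64, 35) = 35
ab (Yuki): max(-69, -12) = -12
ac (Yuki): max(38, -40) = 38
f (Eve): min(-12, 38) = -12
Q (Yuki): max(-65, 24, 35, -12) = 35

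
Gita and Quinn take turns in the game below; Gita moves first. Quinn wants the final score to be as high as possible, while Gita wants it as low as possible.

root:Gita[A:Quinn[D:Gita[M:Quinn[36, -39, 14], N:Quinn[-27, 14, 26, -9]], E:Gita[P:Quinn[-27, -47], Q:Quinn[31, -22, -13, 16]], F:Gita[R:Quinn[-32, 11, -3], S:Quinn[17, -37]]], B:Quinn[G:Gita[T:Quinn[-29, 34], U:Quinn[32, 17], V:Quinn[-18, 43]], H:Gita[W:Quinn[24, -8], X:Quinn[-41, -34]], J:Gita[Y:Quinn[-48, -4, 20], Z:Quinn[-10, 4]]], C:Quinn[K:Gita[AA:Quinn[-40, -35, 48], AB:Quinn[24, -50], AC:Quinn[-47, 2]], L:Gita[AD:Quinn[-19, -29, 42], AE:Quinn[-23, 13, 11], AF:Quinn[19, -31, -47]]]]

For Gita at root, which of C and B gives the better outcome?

C

AA (Quinn): max(-40, -35, 48) = 48
AB (Quinn): max(24, -50) = 24
AC (Quinn): max(-47, 2) = 2
K (Gita): min(48, 24, 2) = 2
AD (Quinn): max(-19, -29, 42) = 42
AE (Quinn): max(-23, 13, 11) = 13
AF (Quinn): max(19, -31, -47) = 19
L (Gita): min(42, 13, 19) = 13
C (Quinn): max(2, 13) = 13
T (Quinn): max(-29, 34) = 34
U (Quinn): max(32, 17) = 32
V (Quinn): max(-18, 43) = 43
G (Gita): min(34, 32, 43) = 32
W (Quinn): max(24, -8) = 24
X (Quinn): max(-41, -34) = -34
H (Gita): min(24, -34) = -34
Y (Quinn): max(-48, -4, 20) = 20
Z (Quinn): max(-10, 4) = 4
J (Gita): min(20, 4) = 4
B (Quinn): max(32, -34, 4) = 32
Gita prefers the lower value; C=13, B=32. C is better since 13 < 32.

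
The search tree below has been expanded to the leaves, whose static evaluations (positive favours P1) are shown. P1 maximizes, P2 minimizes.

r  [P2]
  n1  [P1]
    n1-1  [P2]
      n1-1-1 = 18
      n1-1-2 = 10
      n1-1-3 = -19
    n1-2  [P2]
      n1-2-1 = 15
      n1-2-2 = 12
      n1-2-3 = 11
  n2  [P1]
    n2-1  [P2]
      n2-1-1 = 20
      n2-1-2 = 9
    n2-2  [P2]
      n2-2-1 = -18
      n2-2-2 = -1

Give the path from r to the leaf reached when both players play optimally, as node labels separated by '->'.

r -> n2 -> n2-1 -> n2-1-2

n1-1 (P2): min(18, 10, -19) = -19
n1-2 (P2): min(15, 12, 11) = 11
n1 (P1): max(-19, 11) = 11
n2-1 (P2): min(20, 9) = 9
n2-2 (P2): min(-18, -1) = -18
n2 (P1): max(9, -18) = 9
r (P2): min(11, 9) = 9
At r, P2 picks n2 (lowest: 9).
At n2, P1 picks n2-1 (highest: 9).
At n2-1, P2 picks n2-1-2 (lowest: 9).
Terminal value 9.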